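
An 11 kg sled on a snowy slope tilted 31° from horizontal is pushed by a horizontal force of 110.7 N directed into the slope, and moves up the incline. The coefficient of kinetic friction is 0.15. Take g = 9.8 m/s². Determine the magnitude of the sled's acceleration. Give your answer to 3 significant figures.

The horizontal push has components F cos 31° = 110.7 × 0.8572 = 94.892 N up the incline and F sin 31° = 110.7 × 0.5150 = 57.011 N pressing into the surface.
The normal force is therefore N = mg cos 31° + F sin 31° = 92.406 + 57.011 = 149.417 N, and kinetic friction down the slope is μN = 0.15 × 149.417 = 22.413 N.
Along the incline: F cos 31° − mg sin 31° − μN = ma, so 94.892 − 55.517 − 22.413 = 11 a, giving a = 1.5420 m/s².

1.54 m/s²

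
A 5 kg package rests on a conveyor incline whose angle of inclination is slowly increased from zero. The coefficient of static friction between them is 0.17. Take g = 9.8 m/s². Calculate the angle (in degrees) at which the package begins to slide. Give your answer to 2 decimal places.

9.65°

At the threshold of sliding, static friction is at its maximum μ_s N and exactly balances the weight component along the incline: mg sin θ = μ_s mg cos θ.
Hence tan θ = μ_s = 0.17, so θ = arctan(0.17) = 9.6480°.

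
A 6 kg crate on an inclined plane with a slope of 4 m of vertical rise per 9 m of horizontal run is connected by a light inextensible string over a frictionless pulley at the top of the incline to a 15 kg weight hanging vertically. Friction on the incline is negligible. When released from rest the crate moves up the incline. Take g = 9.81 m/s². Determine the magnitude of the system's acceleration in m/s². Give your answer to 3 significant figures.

For the crate on the incline: the weight component along the slope is m₁g sin 23.96° = 6 × 9.81 × 0.4061 = 23.903 N and the normal force is N = m₁g cos 23.96° = 53.787 N.
Newton's second law for the crate (up-slope positive): T − 23.903 = 6 a. For the hanging weight (downward positive): 15 × 9.81 − T = 15 a.
Adding the two equations eliminates T: 123.247 = 21 a, so a = 5.8689 m/s².

5.87 m/s²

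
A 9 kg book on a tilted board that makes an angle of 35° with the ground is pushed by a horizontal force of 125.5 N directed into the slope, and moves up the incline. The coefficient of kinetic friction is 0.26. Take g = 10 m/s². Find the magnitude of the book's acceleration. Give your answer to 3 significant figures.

The horizontal push has components F cos 35° = 125.5 × 0.8192 = 102.810 N up the incline and F sin 35° = 125.5 × 0.5736 = 71.987 N pressing into the surface.
The normal force is therefore N = mg cos 35° + F sin 35° = 73.728 + 71.987 = 145.715 N, and kinetic friction down the slope is μN = 0.26 × 145.715 = 37.886 N.
Along the incline: F cos 35° − mg sin 35° − μN = ma, so 102.810 − 51.624 − 37.886 = 9 a, giving a = 1.4778 m/s².

1.48 m/s²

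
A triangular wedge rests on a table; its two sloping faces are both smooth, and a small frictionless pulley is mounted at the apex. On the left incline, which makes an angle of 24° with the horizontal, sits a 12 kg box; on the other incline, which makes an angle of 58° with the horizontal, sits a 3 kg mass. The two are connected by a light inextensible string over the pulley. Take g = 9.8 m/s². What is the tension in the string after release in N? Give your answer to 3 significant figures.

Resolve each weight along its own incline: the 12 kg mass has component 12 × 9.8 × sin 24° = 47.832 N down its slope, and the 3 kg mass has 3 × 9.8 × sin 58° = 24.933 N down its slope.
The 12 kg side's 47.832 N exceeds the other side's 24.933 N, so that mass slides down and the 3 kg mass slides up. Taking that direction as positive, Newton's second law for the whole system gives 47.832 − 24.933 = (12 + 3) a, so a = 22.899 / 15 = 1.5266 m/s².
For the 3 kg mass (up-slope positive): T − 24.933 = 3 × 1.5266, so T = 29.513 N.

29.5 N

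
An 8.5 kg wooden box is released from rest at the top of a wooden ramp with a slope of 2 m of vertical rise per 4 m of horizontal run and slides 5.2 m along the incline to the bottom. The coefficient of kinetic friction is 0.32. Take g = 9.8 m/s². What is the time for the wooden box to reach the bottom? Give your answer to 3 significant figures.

2.57 s

The weight component along the incline is mg sin 26.57° = 37.253 N and the normal force is N = mg cos 26.57° = 74.506 N.
Friction up the slope is f = μN = 0.32 × 74.506 = 23.842 N, so the net downslope force is 37.253 − 23.842 = 13.411 N and a = 13.411 / 8.5 = 1.5778 m/s².
Starting from rest, L = ½at², so t = √(2L/a) = √(2 × 5.2 / 1.5778) = 2.5674 s.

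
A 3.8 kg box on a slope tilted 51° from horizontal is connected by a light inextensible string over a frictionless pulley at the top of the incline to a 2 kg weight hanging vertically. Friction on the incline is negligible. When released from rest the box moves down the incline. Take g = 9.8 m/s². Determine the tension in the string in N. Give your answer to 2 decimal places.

22.82 N

For the box on the incline: the weight component along the slope is m₁g sin 51° = 3.8 × 9.8 × 0.7771 = 28.939 N and the normal force is N = m₁g cos 51° = 23.436 N.
Newton's second law for the box (down-slope positive): 28.939 − T = 3.8 a. For the hanging weight (upward positive): T − 2 × 9.8 = 2 a.
Adding the two equations eliminates T: 9.339 = 5.8 a, so a = 1.6102 m/s².
Then from the hanging weight's equation, T = 2 × (9.8 + 1.6102) = 22.820 N.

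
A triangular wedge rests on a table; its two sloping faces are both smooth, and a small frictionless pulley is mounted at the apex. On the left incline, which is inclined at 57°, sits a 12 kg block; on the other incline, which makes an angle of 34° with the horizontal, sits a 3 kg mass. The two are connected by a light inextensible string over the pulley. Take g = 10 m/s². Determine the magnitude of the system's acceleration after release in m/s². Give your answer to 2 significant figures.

Resolve each weight along its own incline: the 12 kg mass has component 12 × 10 × sin 57° = 100.640 N down its slope, and the 3 kg mass has 3 × 10 × sin 34° = 16.776 N down its slope.
The 12 kg side's 100.640 N exceeds the other side's 16.776 N, so that mass slides down and the 3 kg mass slides up. Taking that direction as positive, Newton's second law for the whole system gives 100.640 − 16.776 = (12 + 3) a, so a = 83.864 / 15 = 5.5909 m/s².

5.6 m/s²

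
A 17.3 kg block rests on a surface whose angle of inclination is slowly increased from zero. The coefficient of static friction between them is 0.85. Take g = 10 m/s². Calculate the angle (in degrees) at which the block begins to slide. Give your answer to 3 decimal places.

At the threshold of sliding, static friction is at its maximum μ_s N and exactly balances the weight component along the incline: mg sin θ = μ_s mg cos θ.
Hence tan θ = μ_s = 0.85, so θ = arctan(0.85) = 40.3645°.

40.365°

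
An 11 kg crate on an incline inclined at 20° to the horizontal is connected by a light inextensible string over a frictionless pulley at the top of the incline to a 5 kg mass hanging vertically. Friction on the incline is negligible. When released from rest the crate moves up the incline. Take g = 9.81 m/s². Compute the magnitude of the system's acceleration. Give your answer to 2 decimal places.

For the crate on the incline: the weight component along the slope is m₁g sin 20° = 11 × 9.81 × 0.3420 = 36.905 N and the normal force is N = m₁g cos 20° = 101.402 N.
Newton's second law for the crate (up-slope positive): T − 36.905 = 11 a. For the hanging mass (downward positive): 5 × 9.81 − T = 5 a.
Adding the two equations eliminates T: 12.145 = 16 a, so a = 0.7591 m/s².

0.76 m/s²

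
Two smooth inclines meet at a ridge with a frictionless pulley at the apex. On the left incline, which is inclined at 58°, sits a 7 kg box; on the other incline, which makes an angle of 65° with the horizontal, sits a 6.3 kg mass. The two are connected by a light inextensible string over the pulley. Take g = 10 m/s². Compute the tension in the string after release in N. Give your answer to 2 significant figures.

Resolve each weight along its own incline: the 7 kg mass has component 7 × 10 × sin 58° = 59.363 N down its slope, and the 6.3 kg mass has 6.3 × 10 × sin 65° = 57.097 N down its slope.
The 7 kg side's 59.363 N exceeds the other side's 57.097 N, so that mass slides down and the 6.3 kg mass slides up. Taking that direction as positive, Newton's second law for the whole system gives 59.363 − 57.097 = (7 + 6.3) a, so a = 2.266 / 13.3 = 0.1704 m/s².
For the 6.3 kg mass (up-slope positive): T − 57.097 = 6.3 × 0.1704, so T = 58.171 N.

58 N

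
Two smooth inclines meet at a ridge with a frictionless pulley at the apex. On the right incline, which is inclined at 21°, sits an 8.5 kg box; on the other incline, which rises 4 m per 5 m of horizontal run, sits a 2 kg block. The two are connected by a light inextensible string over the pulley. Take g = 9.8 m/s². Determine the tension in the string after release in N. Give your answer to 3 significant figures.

Resolve each weight along its own incline: the 8.5 kg mass has component 8.5 × 9.8 × sin 21° = 29.852 N down its slope, and the 2 kg mass has 2 × 9.8 × sin 38.66° = 12.244 N down its slope.
The 8.5 kg side's 29.852 N exceeds the other side's 12.244 N, so that mass slides down and the 2 kg mass slides up. Taking that direction as positive, Newton's second law for the whole system gives 29.852 − 12.244 = (8.5 + 2) a, so a = 17.608 / 10.5 = 1.6770 m/s².
For the 2 kg mass (up-slope positive): T − 12.244 = 2 × 1.6770, so T = 15.598 N.

15.6 N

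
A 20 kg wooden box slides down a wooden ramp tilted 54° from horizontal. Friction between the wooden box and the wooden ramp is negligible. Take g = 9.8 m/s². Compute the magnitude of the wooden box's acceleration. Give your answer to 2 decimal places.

7.93 m/s²

Resolving the weight along the incline: the component pulling the wooden box down the slope is mg sin 54° = 20 × 9.8 × 0.8090 = 158.564 N, and the normal force is N = mg cos 54° = 20 × 9.8 × 0.5878 = 115.209 N.
With no friction the net force along the incline is 158.564 N, so a = g sin 54° = 158.564 / 20 = 7.9282 m/s².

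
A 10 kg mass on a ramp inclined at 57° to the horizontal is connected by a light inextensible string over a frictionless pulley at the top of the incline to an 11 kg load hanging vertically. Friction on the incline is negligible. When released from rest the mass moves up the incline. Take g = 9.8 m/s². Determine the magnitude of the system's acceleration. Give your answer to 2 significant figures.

For the mass on the incline: the weight component along the slope is m₁g sin 57° = 10 × 9.8 × 0.8387 = 82.193 N and the normal force is N = m₁g cos 57° = 53.375 N.
Newton's second law for the mass (up-slope positive): T − 82.193 = 10 a. For the hanging load (downward positive): 11 × 9.8 − T = 11 a.
Adding the two equations eliminates T: 25.607 = 21 a, so a = 1.2194 m/s².

1.2 m/s²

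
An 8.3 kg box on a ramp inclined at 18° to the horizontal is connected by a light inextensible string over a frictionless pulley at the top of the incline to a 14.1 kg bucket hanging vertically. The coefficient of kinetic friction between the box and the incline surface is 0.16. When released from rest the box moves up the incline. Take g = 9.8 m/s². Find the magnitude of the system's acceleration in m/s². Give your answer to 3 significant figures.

For the box on the incline: the weight component along the slope is m₁g sin 18° = 8.3 × 9.8 × 0.3090 = 25.134 N and the normal force is N = m₁g cos 18° = 77.359 N.
Kinetic friction opposes the box's motion up the incline: f = μN = 0.16 × 77.359 = 12.377 N acting down the slope.
Newton's second law for the box (up-slope positive): T − 25.134 − 12.377 = 8.3 a. For the hanging bucket (downward positive): 14.1 × 9.8 − T = 14.1 a.
Adding the two equations eliminates T: 100.669 = 22.4 a, so a = 4.4942 m/s².

4.49 m/s²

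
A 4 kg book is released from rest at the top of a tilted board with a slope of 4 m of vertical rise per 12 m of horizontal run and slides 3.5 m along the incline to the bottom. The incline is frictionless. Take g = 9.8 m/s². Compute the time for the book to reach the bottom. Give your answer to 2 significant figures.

1.5 s

The weight component along the incline is mg sin 18.43° = 12.396 N and the normal force is N = mg cos 18.43° = 37.188 N.
With no friction, a = g sin 18.43° = 3.0990 m/s².
Starting from rest, L = ½at², so t = √(2L/a) = √(2 × 3.5 / 3.0990) = 1.5029 s.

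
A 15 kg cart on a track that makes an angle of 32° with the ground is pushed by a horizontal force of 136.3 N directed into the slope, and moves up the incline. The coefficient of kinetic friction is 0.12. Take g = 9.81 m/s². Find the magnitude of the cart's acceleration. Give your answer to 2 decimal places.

0.93 m/s²

The horizontal push has components F cos 32° = 136.3 × 0.8480 = 115.582 N up the incline and F sin 32° = 136.3 × 0.5299 = 72.225 N pressing into the surface.
The normal force is therefore N = mg cos 32° + F sin 32° = 124.783 + 72.225 = 197.008 N, and kinetic friction down the slope is μN = 0.12 × 197.008 = 23.641 N.
Along the incline: F cos 32° − mg sin 32° − μN = ma, so 115.582 − 77.975 − 23.641 = 15 a, giving a = 0.9311 m/s².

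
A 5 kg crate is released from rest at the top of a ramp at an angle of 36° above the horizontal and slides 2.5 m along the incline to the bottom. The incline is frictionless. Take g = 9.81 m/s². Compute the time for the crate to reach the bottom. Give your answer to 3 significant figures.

The weight component along the incline is mg sin 36° = 28.831 N and the normal force is N = mg cos 36° = 39.682 N.
With no friction, a = g sin 36° = 5.7662 m/s².
Starting from rest, L = ½at², so t = √(2L/a) = √(2 × 2.5 / 5.7662) = 0.9312 s.

0.931 s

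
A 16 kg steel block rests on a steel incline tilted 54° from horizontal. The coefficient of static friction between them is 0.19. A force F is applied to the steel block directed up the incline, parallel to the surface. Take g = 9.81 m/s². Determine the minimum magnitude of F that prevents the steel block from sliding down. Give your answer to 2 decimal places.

109.45 N

The normal force is N = mg cos 54° = 92.259 N. With F at its minimum the steel block is on the verge of sliding down, so static friction is at its maximum μ_s N = 0.19 × 92.259 = 17.529 N and acts up the slope.
Equilibrium along the incline: F + μ_s N = mg sin 54°, so F = 126.983 − 17.529 = 109.454 N.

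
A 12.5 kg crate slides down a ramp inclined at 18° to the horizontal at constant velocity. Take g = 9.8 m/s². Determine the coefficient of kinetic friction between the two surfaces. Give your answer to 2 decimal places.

At constant velocity the net force along the incline is zero: mg sin 18° = μ mg cos 18°.
So μ = tan 18° = 0.3090 / 0.9511 = 0.3249.

0.32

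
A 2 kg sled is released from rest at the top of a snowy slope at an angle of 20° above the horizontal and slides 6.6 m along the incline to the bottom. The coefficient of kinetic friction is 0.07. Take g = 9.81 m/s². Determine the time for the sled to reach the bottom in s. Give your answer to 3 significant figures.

2.21 s

The weight component along the incline is mg sin 20° = 6.710 N and the normal force is N = mg cos 20° = 18.437 N.
Friction up the slope is f = μN = 0.07 × 18.437 = 1.291 N, so the net downslope force is 6.710 − 1.291 = 5.419 N and a = 5.419 / 2 = 2.7095 m/s².
Starting from rest, L = ½at², so t = √(2L/a) = √(2 × 6.6 / 2.7095) = 2.2072 s.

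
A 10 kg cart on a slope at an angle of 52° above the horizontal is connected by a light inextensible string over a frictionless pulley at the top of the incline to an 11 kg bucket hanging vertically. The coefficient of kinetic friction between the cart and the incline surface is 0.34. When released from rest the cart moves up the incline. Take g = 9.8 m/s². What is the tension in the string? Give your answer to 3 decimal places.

102.530 N

For the cart on the incline: the weight component along the slope is m₁g sin 52° = 10 × 9.8 × 0.7880 = 77.224 N and the normal force is N = m₁g cos 52° = 60.335 N.
Kinetic friction opposes the cart's motion up the incline: f = μN = 0.34 × 60.335 = 20.514 N acting down the slope.
Newton's second law for the cart (up-slope positive): T − 77.224 − 20.514 = 10 a. For the hanging bucket (downward positive): 11 × 9.8 − T = 11 a.
Adding the two equations eliminates T: 10.062 = 21 a, so a = 0.4791 m/s².
Then from the hanging bucket's equation, T = 11 × (9.8 − 0.4791) = 102.530 N.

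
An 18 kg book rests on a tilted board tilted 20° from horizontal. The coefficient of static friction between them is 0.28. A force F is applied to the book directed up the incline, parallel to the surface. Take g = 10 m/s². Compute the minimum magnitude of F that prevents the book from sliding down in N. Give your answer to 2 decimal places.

14.20 N

The normal force is N = mg cos 20° = 169.145 N. With F at its minimum the book is on the verge of sliding down, so static friction is at its maximum μ_s N = 0.28 × 169.145 = 47.361 N and acts up the slope.
Equilibrium along the incline: F + μ_s N = mg sin 20°, so F = 61.564 − 47.361 = 14.203 N.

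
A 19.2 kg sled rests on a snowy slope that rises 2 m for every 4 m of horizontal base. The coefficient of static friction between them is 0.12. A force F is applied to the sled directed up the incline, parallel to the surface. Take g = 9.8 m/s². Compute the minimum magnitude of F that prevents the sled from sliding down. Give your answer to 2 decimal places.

The normal force is N = mg cos 26.57° = 168.295 N. With F at its minimum the sled is on the verge of sliding down, so static friction is at its maximum μ_s N = 0.12 × 168.295 = 20.195 N and acts up the slope.
Equilibrium along the incline: F + μ_s N = mg sin 26.57°, so F = 84.148 − 20.195 = 63.953 N.

63.95 N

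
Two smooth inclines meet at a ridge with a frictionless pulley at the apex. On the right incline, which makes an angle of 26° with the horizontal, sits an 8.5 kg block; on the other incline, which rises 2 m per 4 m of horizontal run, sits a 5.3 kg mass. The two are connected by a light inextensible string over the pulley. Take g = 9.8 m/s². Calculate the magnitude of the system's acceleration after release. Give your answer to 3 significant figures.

0.963 m/s²

Resolve each weight along its own incline: the 8.5 kg mass has component 8.5 × 9.8 × sin 26° = 36.516 N down its slope, and the 5.3 kg mass has 5.3 × 9.8 × sin 26.57° = 23.228 N down its slope.
The 8.5 kg side's 36.516 N exceeds the other side's 23.228 N, so that mass slides down and the 5.3 kg mass slides up. Taking that direction as positive, Newton's second law for the whole system gives 36.516 − 23.228 = (8.5 + 5.3) a, so a = 13.288 / 13.8 = 0.9629 m/s².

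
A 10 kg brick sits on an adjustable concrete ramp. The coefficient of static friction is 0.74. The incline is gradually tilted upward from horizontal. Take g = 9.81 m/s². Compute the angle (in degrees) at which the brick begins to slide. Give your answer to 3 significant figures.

At the threshold of sliding, static friction is at its maximum μ_s N and exactly balances the weight component along the incline: mg sin θ = μ_s mg cos θ.
Hence tan θ = μ_s = 0.74, so θ = arctan(0.74) = 36.5014°.

36.5°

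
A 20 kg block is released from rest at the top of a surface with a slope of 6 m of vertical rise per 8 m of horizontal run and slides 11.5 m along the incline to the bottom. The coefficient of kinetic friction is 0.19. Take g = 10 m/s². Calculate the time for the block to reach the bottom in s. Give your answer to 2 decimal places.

2.27 s

The weight component along the incline is mg sin 36.87° = 120.000 N and the normal force is N = mg cos 36.87° = 160.000 N.
Friction up the slope is f = μN = 0.19 × 160.000 = 30.400 N, so the net downslope force is 120.000 − 30.400 = 89.600 N and a = 89.600 / 20 = 4.4800 m/s².
Starting from rest, L = ½at², so t = √(2L/a) = √(2 × 11.5 / 4.4800) = 2.2658 s.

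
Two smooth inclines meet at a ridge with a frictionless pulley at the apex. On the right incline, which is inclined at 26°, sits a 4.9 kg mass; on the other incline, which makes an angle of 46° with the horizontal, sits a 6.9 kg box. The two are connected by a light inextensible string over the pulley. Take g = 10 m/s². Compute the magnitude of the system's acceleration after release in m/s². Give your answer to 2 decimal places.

2.39 m/s²

Resolve each weight along its own incline: the 4.9 kg mass has component 4.9 × 10 × sin 26° = 21.480 N down its slope, and the 6.9 kg mass has 6.9 × 10 × sin 46° = 49.634 N down its slope.
The 6.9 kg side's 49.634 N exceeds the other side's 21.480 N, so that mass slides down and the 4.9 kg mass slides up. Taking that direction as positive, Newton's second law for the whole system gives 49.634 − 21.480 = (4.9 + 6.9) a, so a = 28.154 / 11.8 = 2.3859 m/s².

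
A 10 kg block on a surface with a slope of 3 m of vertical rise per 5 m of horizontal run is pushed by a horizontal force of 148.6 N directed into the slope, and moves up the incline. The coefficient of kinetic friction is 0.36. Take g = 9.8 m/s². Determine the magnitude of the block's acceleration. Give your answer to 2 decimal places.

1.92 m/s²

The horizontal push has components F cos 30.96° = 148.6 × 0.8575 = 127.424 N up the incline and F sin 30.96° = 148.6 × 0.5145 = 76.455 N pressing into the surface.
The normal force is therefore N = mg cos 30.96° + F sin 30.96° = 84.035 + 76.455 = 160.490 N, and kinetic friction down the slope is μN = 0.36 × 160.490 = 57.776 N.
Along the incline: F cos 30.96° − mg sin 30.96° − μN = ma, so 127.424 − 50.421 − 57.776 = 10 a, giving a = 1.9227 m/s².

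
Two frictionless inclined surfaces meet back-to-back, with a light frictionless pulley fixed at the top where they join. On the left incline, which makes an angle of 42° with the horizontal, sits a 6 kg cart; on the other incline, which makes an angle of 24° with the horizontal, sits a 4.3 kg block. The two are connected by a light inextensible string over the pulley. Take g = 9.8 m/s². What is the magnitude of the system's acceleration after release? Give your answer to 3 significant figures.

2.16 m/s²

Resolve each weight along its own incline: the 6 kg mass has component 6 × 9.8 × sin 42° = 39.345 N down its slope, and the 4.3 kg mass has 4.3 × 9.8 × sin 24° = 17.140 N down its slope.
The 6 kg side's 39.345 N exceeds the other side's 17.140 N, so that mass slides down and the 4.3 kg mass slides up. Taking that direction as positive, Newton's second law for the whole system gives 39.345 − 17.140 = (6 + 4.3) a, so a = 22.205 / 10.3 = 2.1558 m/s².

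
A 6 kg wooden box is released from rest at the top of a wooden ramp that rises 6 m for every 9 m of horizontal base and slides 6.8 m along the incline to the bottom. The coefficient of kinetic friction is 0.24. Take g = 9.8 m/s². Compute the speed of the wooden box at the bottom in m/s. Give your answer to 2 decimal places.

The weight component along the incline is mg sin 33.69° = 32.616 N and the normal force is N = mg cos 33.69° = 48.925 N.
Friction up the slope is f = μN = 0.24 × 48.925 = 11.742 N, so the net downslope force is 32.616 − 11.742 = 20.874 N and a = 20.874 / 6 = 3.4790 m/s².
Starting from rest over a distance of 6.8 m, v² = 2aL = 2 × 3.4790 × 6.8 = 47.3144, so v = 6.8785 m/s.

6.88 m/s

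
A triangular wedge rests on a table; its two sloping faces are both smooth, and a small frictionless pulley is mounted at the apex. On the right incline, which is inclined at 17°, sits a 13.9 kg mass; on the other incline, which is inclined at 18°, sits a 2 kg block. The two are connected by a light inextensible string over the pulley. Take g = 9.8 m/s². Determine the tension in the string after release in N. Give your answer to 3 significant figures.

10.3 N

Resolve each weight along its own incline: the 13.9 kg mass has component 13.9 × 9.8 × sin 17° = 39.827 N down its slope, and the 2 kg mass has 2 × 9.8 × sin 18° = 6.057 N down its slope.
The 13.9 kg side's 39.827 N exceeds the other side's 6.057 N, so that mass slides down and the 2 kg mass slides up. Taking that direction as positive, Newton's second law for the whole system gives 39.827 − 6.057 = (13.9 + 2) a, so a = 33.770 / 15.9 = 2.1239 m/s².
For the 2 kg mass (up-slope positive): T − 6.057 = 2 × 2.1239, so T = 10.305 N.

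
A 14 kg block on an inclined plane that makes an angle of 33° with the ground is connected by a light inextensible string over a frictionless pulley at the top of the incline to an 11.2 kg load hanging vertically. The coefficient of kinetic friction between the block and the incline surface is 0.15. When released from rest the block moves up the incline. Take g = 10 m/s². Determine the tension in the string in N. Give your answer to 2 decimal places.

For the block on the incline: the weight component along the slope is m₁g sin 33° = 14 × 10 × 0.5446 = 76.244 N and the normal force is N = m₁g cos 33° = 117.414 N.
Kinetic friction opposes the block's motion up the incline: f = μN = 0.15 × 117.414 = 17.612 N acting down the slope.
Newton's second law for the block (up-slope positive): T − 76.244 − 17.612 = 14 a. For the hanging load (downward positive): 11.2 × 10 − T = 11.2 a.
Adding the two equations eliminates T: 18.144 = 25.2 a, so a = 0.7200 m/s².
Then from the hanging load's equation, T = 11.2 × (10 − 0.7200) = 103.936 N.

103.94 N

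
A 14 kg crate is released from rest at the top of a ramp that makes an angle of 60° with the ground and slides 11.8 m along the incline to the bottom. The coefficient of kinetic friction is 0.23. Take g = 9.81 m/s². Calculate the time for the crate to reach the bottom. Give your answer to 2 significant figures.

1.8 s

The weight component along the incline is mg sin 60° = 118.940 N and the normal force is N = mg cos 60° = 68.670 N.
Friction up the slope is f = μN = 0.23 × 68.670 = 15.794 N, so the net downslope force is 118.940 − 15.794 = 103.146 N and a = 103.146 / 14 = 7.3676 m/s².
Starting from rest, L = ½at², so t = √(2L/a) = √(2 × 11.8 / 7.3676) = 1.7898 s.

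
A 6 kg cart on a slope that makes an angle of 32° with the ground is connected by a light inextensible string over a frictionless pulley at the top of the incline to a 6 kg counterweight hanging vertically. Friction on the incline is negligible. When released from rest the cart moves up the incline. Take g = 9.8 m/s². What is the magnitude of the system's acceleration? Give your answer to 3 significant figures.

2.30 m/s²

For the cart on the incline: the weight component along the slope is m₁g sin 32° = 6 × 9.8 × 0.5299 = 31.158 N and the normal force is N = m₁g cos 32° = 49.865 N.
Newton's second law for the cart (up-slope positive): T − 31.158 = 6 a. For the hanging counterweight (downward positive): 6 × 9.8 − T = 6 a.
Adding the two equations eliminates T: 27.642 = 12 a, so a = 2.3035 m/s².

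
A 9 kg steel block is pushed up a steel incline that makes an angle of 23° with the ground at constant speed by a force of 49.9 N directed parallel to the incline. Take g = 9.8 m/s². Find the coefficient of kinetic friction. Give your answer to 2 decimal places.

0.19

At constant speed ΣF = 0 along the incline. The applied 49.9 N acts up the slope; the weight component mg sin 23° = 34.462 N and kinetic friction μN both act down the slope.
So 49.9 = 34.462 + μ × 81.189, giving μ = (49.9 − 34.462) / 81.189 = 0.1901.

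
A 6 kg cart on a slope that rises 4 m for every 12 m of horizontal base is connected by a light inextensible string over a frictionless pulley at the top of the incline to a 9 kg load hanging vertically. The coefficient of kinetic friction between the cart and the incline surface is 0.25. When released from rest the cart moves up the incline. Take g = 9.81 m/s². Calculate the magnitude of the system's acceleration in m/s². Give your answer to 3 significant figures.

3.71 m/s²

For the cart on the incline: the weight component along the slope is m₁g sin 18.43° = 6 × 9.81 × 0.3162 = 18.612 N and the normal force is N = m₁g cos 18.43° = 55.839 N.
Kinetic friction opposes the cart's motion up the incline: f = μN = 0.25 × 55.839 = 13.960 N acting down the slope.
Newton's second law for the cart (up-slope positive): T − 18.612 − 13.960 = 6 a. For the hanging load (downward positive): 9 × 9.81 − T = 9 a.
Adding the two equations eliminates T: 55.718 = 15 a, so a = 3.7145 m/s².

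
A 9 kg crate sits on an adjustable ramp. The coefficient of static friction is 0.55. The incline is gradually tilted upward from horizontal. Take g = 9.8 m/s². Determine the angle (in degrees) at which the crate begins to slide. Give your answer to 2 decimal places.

At the threshold of sliding, static friction is at its maximum μ_s N and exactly balances the weight component along the incline: mg sin θ = μ_s mg cos θ.
Hence tan θ = μ_s = 0.55, so θ = arctan(0.55) = 28.8108°.

28.81°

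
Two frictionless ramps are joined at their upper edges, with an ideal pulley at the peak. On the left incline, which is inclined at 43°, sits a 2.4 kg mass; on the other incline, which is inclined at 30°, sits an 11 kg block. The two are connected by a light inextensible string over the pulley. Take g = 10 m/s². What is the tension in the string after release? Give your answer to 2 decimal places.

23.29 N

Resolve each weight along its own incline: the 2.4 kg mass has component 2.4 × 10 × sin 43° = 16.368 N down its slope, and the 11 kg mass has 11 × 10 × sin 30° = 55.000 N down its slope.
The 11 kg side's 55.000 N exceeds the other side's 16.368 N, so that mass slides down and the 2.4 kg mass slides up. Taking that direction as positive, Newton's second law for the whole system gives 55.000 − 16.368 = (2.4 + 11) a, so a = 38.632 / 13.4 = 2.8830 m/s².
For the 2.4 kg mass (up-slope positive): T − 16.368 = 2.4 × 2.8830, so T = 23.287 N.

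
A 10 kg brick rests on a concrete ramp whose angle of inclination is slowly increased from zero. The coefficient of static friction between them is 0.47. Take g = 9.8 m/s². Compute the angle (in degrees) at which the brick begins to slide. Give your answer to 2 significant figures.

At the threshold of sliding, static friction is at its maximum μ_s N and exactly balances the weight component along the incline: mg sin θ = μ_s mg cos θ.
Hence tan θ = μ_s = 0.47, so θ = arctan(0.47) = 25.1735°.

25°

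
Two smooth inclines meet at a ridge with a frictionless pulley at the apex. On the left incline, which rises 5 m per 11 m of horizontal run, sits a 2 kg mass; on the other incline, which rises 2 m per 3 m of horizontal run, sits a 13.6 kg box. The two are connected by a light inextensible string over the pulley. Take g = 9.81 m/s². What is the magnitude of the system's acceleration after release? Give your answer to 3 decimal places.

Resolve each weight along its own incline: the 2 kg mass has component 2 × 9.81 × sin 24.44° = 8.119 N down its slope, and the 13.6 kg mass has 13.6 × 9.81 × sin 33.69° = 74.006 N down its slope.
The 13.6 kg side's 74.006 N exceeds the other side's 8.119 N, so that mass slides down and the 2 kg mass slides up. Taking that direction as positive, Newton's second law for the whole system gives 74.006 − 8.119 = (2 + 13.6) a, so a = 65.887 / 15.6 = 4.2235 m/s².

4.224 m/s²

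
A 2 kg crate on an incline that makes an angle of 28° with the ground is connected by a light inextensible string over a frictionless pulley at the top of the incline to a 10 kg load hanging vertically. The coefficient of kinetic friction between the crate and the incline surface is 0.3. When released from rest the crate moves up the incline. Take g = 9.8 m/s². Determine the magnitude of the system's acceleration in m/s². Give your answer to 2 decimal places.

For the crate on the incline: the weight component along the slope is m₁g sin 28° = 2 × 9.8 × 0.4695 = 9.202 N and the normal force is N = m₁g cos 28° = 17.306 N.
Kinetic friction opposes the crate's motion up the incline: f = μN = 0.3 × 17.306 = 5.192 N acting down the slope.
Newton's second law for the crate (up-slope positive): T − 9.202 − 5.192 = 2 a. For the hanging load (downward positive): 10 × 9.8 − T = 10 a.
Adding the two equations eliminates T: 83.606 = 12 a, so a = 6.9672 m/s².

6.97 m/s²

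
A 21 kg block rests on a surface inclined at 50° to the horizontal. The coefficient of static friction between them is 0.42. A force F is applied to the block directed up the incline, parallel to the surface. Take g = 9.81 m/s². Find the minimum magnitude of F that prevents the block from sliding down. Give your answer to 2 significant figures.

100 N

The normal force is N = mg cos 50° = 132.421 N. With F at its minimum the block is on the verge of sliding down, so static friction is at its maximum μ_s N = 0.42 × 132.421 = 55.617 N and acts up the slope.
Equilibrium along the incline: F + μ_s N = mg sin 50°, so F = 157.813 − 55.617 = 102.196 N.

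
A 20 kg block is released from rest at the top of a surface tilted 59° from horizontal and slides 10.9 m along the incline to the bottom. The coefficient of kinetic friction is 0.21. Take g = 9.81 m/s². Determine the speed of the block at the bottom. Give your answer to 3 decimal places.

The weight component along the incline is mg sin 59° = 168.176 N and the normal force is N = mg cos 59° = 101.050 N.
Friction up the slope is f = μN = 0.21 × 101.050 = 21.220 N, so the net downslope force is 168.176 − 21.220 = 146.956 N and a = 146.956 / 20 = 7.3478 m/s².
Starting from rest over a distance of 10.9 m, v² = 2aL = 2 × 7.3478 × 10.9 = 160.1820, so v = 12.6563 m/s.

12.656 m/s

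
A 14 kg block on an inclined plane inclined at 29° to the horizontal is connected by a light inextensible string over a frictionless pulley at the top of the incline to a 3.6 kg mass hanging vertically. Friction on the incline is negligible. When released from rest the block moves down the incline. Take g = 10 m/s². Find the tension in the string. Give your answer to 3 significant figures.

42.5 N

For the block on the incline: the weight component along the slope is m₁g sin 29° = 14 × 10 × 0.4848 = 67.872 N and the normal force is N = m₁g cos 29° = 122.447 N.
Newton's second law for the block (down-slope positive): 67.872 − T = 14 a. For the hanging mass (upward positive): T − 3.6 × 10 = 3.6 a.
Adding the two equations eliminates T: 31.872 = 17.6 a, so a = 1.8109 m/s².
Then from the hanging mass's equation, T = 3.6 × (10 + 1.8109) = 42.519 N.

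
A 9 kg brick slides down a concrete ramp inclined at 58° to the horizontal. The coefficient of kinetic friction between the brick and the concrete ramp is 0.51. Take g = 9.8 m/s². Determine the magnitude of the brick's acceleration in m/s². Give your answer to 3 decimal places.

Resolving the weight along the incline: the component pulling the brick down the slope is mg sin 58° = 9 × 9.8 × 0.8480 = 74.794 N, and the normal force is N = mg cos 58° = 9 × 9.8 × 0.5299 = 46.737 N.
Kinetic friction acts up the slope with magnitude f = μN = 0.51 × 46.737 = 23.836 N.
Net force along the incline is 74.794 − 23.836 = 50.958 N, so a = 50.958 / 9 = 5.6620 m/s².

5.662 m/s²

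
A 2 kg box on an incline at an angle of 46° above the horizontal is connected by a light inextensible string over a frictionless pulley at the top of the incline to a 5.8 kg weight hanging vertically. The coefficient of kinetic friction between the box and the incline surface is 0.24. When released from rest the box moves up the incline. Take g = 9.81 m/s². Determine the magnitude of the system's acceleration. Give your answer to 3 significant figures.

5.07 m/s²

For the box on the incline: the weight component along the slope is m₁g sin 46° = 2 × 9.81 × 0.7193 = 14.113 N and the normal force is N = m₁g cos 46° = 13.629 N.
Kinetic friction opposes the box's motion up the incline: f = μN = 0.24 × 13.629 = 3.271 N acting down the slope.
Newton's second law for the box (up-slope positive): T − 14.113 − 3.271 = 2 a. For the hanging weight (downward positive): 5.8 × 9.81 − T = 5.8 a.
Adding the two equations eliminates T: 39.514 = 7.8 a, so a = 5.0659 m/s².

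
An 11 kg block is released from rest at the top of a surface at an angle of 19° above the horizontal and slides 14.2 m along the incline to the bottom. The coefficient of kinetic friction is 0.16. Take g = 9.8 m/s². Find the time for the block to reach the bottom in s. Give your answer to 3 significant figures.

The weight component along the incline is mg sin 19° = 35.096 N and the normal force is N = mg cos 19° = 101.927 N.
Friction up the slope is f = μN = 0.16 × 101.927 = 16.308 N, so the net downslope force is 35.096 − 16.308 = 18.788 N and a = 18.788 / 11 = 1.7080 m/s².
Starting from rest, L = ½at², so t = √(2L/a) = √(2 × 14.2 / 1.7080) = 4.0777 s.

4.08 s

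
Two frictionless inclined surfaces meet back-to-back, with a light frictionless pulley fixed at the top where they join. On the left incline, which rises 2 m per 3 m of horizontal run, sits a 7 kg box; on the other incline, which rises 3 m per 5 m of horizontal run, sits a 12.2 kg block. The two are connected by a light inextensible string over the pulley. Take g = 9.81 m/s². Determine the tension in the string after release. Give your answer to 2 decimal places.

Resolve each weight along its own incline: the 7 kg mass has component 7 × 9.81 × sin 33.69° = 38.091 N down its slope, and the 12.2 kg mass has 12.2 × 9.81 × sin 30.96° = 61.576 N down its slope.
The 12.2 kg side's 61.576 N exceeds the other side's 38.091 N, so that mass slides down and the 7 kg mass slides up. Taking that direction as positive, Newton's second law for the whole system gives 61.576 − 38.091 = (7 + 12.2) a, so a = 23.485 / 19.2 = 1.2232 m/s².
For the 7 kg mass (up-slope positive): T − 38.091 = 7 × 1.2232, so T = 46.653 N.

46.65 N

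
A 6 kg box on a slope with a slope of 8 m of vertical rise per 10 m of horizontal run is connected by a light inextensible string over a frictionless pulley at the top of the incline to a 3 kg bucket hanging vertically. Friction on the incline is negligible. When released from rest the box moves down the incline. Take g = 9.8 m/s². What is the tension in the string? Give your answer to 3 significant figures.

For the box on the incline: the weight component along the slope is m₁g sin 38.66° = 6 × 9.8 × 0.6247 = 36.732 N and the normal force is N = m₁g cos 38.66° = 45.915 N.
Newton's second law for the box (down-slope positive): 36.732 − T = 6 a. For the hanging bucket (upward positive): T − 3 × 9.8 = 3 a.
Adding the two equations eliminates T: 7.332 = 9 a, so a = 0.8147 m/s².
Then from the hanging bucket's equation, T = 3 × (9.8 + 0.8147) = 31.844 N.

31.8 N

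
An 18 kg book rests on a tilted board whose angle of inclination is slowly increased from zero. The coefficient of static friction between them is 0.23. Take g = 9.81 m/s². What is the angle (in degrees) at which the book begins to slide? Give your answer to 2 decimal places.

At the threshold of sliding, static friction is at its maximum μ_s N and exactly balances the weight component along the incline: mg sin θ = μ_s mg cos θ.
Hence tan θ = μ_s = 0.23, so θ = arctan(0.23) = 12.9528°.

12.95°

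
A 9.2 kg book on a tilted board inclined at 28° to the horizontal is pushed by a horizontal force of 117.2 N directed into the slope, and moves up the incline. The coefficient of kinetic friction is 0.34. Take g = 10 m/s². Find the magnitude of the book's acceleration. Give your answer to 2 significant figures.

1.5 m/s²

The horizontal push has components F cos 28° = 117.2 × 0.8829 = 103.476 N up the incline and F sin 28° = 117.2 × 0.4695 = 55.025 N pressing into the surface.
The normal force is therefore N = mg cos 28° + F sin 28° = 81.227 + 55.025 = 136.252 N, and kinetic friction down the slope is μN = 0.34 × 136.252 = 46.326 N.
Along the incline: F cos 28° − mg sin 28° − μN = ma, so 103.476 − 43.194 − 46.326 = 9.2 a, giving a = 1.5170 m/s².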